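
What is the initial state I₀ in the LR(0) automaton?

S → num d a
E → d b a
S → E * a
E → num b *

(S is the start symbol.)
First, augment the grammar with S' → S
I₀ = CLOSURE({ [S' → . S] }):
  [S' → . S] has the dot before S: add [S → . num d a], [S → . E * a]
  [S → . E * a] has the dot before E: add [E → . d b a], [E → . num b *]
No further items can be added.

I₀ = { [E → . d b a], [E → . num b *], [S → . E * a], [S → . num d a], [S' → . S] }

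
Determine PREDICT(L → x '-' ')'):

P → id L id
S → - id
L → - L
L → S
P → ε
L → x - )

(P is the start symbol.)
PREDICT(L → x '-' ')') = (FIRST(RHS) \ {ε}) ∪ (FOLLOW(L) if ε ∈ FIRST(RHS), i.e. RHS ⇒* ε)
FIRST(x '-' ')') = { 'x' }
ε ∉ FIRST(x '-' ')'), so FOLLOW(L) is not added.
PREDICT(L → x '-' ')') = { 'x' }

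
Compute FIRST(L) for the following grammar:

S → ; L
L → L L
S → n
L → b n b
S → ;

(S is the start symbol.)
To compute FIRST(L), examine every production with L on the left-hand side, reading each right-hand side left to right until a non-nullable symbol is reached.

From L → L L:
  - L is the symbol being defined: contributes nothing new
    L is not nullable, so stop
From L → b n b:
  - b is a terminal: add 'b' and stop

Collecting: FIRST(L) = { 'b' }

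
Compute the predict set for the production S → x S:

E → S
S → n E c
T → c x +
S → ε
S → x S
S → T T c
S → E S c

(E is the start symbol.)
{ 'x' }

PREDICT(S → x S) = (FIRST(RHS) \ {ε}) ∪ (FOLLOW(S) if ε ∈ FIRST(RHS), i.e. RHS ⇒* ε)
FIRST(x S) = { 'x' }
ε ∉ FIRST(x S), so FOLLOW(S) is not added.
PREDICT(S → x S) = { 'x' }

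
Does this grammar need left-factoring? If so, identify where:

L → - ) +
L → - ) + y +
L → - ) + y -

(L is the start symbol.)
Left-factoring is needed when two productions for the same non-terminal
share a common prefix on the right-hand side.

Productions for L:
  L → - ) +
  L → - ) + y +
  L → - ) + y -

Found common prefix '- ) +' in productions for L

Answer: Yes, L has productions with common prefix '- ) +'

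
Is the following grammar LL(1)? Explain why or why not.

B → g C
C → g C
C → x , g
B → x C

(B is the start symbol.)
A grammar is LL(1) if for each non-terminal N with multiple productions, the predict sets of those productions are pairwise disjoint, where PREDICT(N → α) = (FIRST(α) \ {ε}) ∪ (FOLLOW(N) if α ⇒* ε).

For B:
  PREDICT(B → g C) = { 'g' }
  PREDICT(B → x C) = { 'x' }
For C:
  PREDICT(C → g C) = { 'g' }
  PREDICT(C → x ',' g) = { 'x' }

All predict sets are disjoint. The grammar IS LL(1).

Answer: Yes, the grammar is LL(1).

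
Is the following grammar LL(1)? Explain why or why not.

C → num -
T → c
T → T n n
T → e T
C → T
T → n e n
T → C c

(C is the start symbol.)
A grammar is LL(1) if for each non-terminal N with multiple productions, the predict sets of those productions are pairwise disjoint, where PREDICT(N → α) = (FIRST(α) \ {ε}) ∪ (FOLLOW(N) if α ⇒* ε).

Relevant sets:
  FIRST(T) = { 'c', 'e', 'n', 'num' }
  FIRST(C) = { 'c', 'e', 'n', 'num' }

For C:
  PREDICT(C → num '-') = { 'num' }
  PREDICT(C → T) = { 'c', 'e', 'n', 'num' }
For T:
  PREDICT(T → c) = { 'c' }
  PREDICT(T → T n n) = { 'c', 'e', 'n', 'num' }
  PREDICT(T → e T) = { 'e' }
  PREDICT(T → n e n) = { 'n' }
  PREDICT(T → C c) = { 'c', 'e', 'n', 'num' }

Conflict found: Predict set conflict for C: { 'num' }
The grammar is NOT LL(1).

Answer: No. Predict set conflict for C: { 'num' }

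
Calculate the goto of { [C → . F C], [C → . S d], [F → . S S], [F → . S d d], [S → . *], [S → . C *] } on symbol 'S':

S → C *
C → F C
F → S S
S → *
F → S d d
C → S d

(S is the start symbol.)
{ [C → . F C], [C → . S d], [C → S . d], [F → . S S], [F → . S d d], [F → S . S], [F → S . d d], [S → . *], [S → . C *] }

GOTO(I, 'S') = CLOSURE({ [A → αX.β] : [A → α.Xβ] ∈ I, X = 'S' })

Items with dot before 'S', with the dot advanced:
  [C → . S d] → [C → S . d]
  [F → . S S] → [F → S . S]
  [F → . S d d] → [F → S . d d]
Closure of the advanced items:
  [F → S . S] has the dot before S: add [S → . C *], [S → . *]
  [S → . C *] has the dot before C: add [C → . F C], [C → . S d]
  [C → . F C] has the dot before F: add [F → . S S], [F → . S d d]

GOTO = { [C → . F C], [C → . S d], [C → S . d], [F → . S S], [F → . S d d], [F → S . S], [F → S . d d], [S → . *], [S → . C *] }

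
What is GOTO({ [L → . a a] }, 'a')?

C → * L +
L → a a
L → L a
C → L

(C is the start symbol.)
GOTO(I, 'a') = CLOSURE({ [A → αX.β] : [A → α.Xβ] ∈ I, X = 'a' })

Items with dot before 'a', with the dot advanced:
  [L → . a a] → [L → a . a]
Closure adds nothing (no advanced item has the dot before a non-terminal).

GOTO = { [L → a . a] }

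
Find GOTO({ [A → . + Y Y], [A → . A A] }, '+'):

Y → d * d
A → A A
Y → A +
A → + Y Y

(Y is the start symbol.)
GOTO(I, '+') = CLOSURE({ [A → αX.β] : [A → α.Xβ] ∈ I, X = '+' })

Items with dot before '+', with the dot advanced:
  [A → . + Y Y] → [A → + . Y Y]
Closure of the advanced items:
  [A → + . Y Y] has the dot before Y: add [Y → . d * d], [Y → . A +]
  [Y → . A +] has the dot before A: add [A → . A A], [A → . + Y Y]

GOTO = { [A → + . Y Y], [A → . + Y Y], [A → . A A], [Y → . A +], [Y → . d * d] }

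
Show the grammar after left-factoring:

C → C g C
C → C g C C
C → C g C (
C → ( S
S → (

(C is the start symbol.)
Left-factoring transforms A → αβ₁ | αβ₂ into A → αA' and A' → β₁ | β₂
(α is the longest common prefix among the alternatives). Repeat until
no nonterminal has two alternatives with a common prefix.

Round 1: C has alternatives sharing prefix 'C g C'. Introduce C': C → C g C C'
  Add: C' → ε
  Add: C' → C
  Add: C' → (

No remaining common prefixes — done.

Resulting grammar:
C → C g C C'
C' → ε
C' → C
C' → (
C → ( S
S → (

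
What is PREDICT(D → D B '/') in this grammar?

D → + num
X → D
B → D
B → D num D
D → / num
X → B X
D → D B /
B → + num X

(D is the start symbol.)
{ '+', '/' }

PREDICT(D → D B '/') = (FIRST(RHS) \ {ε}) ∪ (FOLLOW(D) if ε ∈ FIRST(RHS), i.e. RHS ⇒* ε)
FIRST(D) = { '+', '/' }
FIRST(D B '/') = { '+', '/' }
ε ∉ FIRST(D B '/'), so FOLLOW(D) is not added.
PREDICT(D → D B '/') = { '+', '/' }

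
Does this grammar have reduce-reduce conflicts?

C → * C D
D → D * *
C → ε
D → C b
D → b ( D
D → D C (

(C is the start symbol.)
Yes — I5: [C → .] vs [C → * C D .]; I8: [C → .] vs [D → b ( D .]; I12: [C → .] vs [D → D * * .]

A reduce-reduce conflict occurs when an LR(0) state has two complete items [A → α .] and [B → β .] — both call for a reduction, and with no lookahead the parser cannot choose between them.

Augment with C' → C and build the canonical LR(0) collection (I0 = CLOSURE({[C' → . C]}), then GOTO on every symbol after a dot until no new states appear). It has 14 states:
  I0: { [C → . * C D], [C → .], [C' → . C] }  — shift, reduce
  I1: { [C → * . C D], [C → . * C D], [C → .] }  — shift, reduce
  I2: { [C' → C .] }  — accept
  I3: { [C → * C . D], [C → . * C D], [C → .], [D → . C b], [D → . D * *], [D → . D C (], [D → . b ( D] }  — shift, reduce
  I4: { [D → C . b] }  — shift
  I5: { [C → * C D .], [C → . * C D], [C → .], [D → D . * *], [D → D . C (] }  — shift, 2 reduces
  I6: { [D → b . ( D] }  — shift
  I7: { [C → . * C D], [C → .], [D → . C b], [D → . D * *], [D → . D C (], [D → . b ( D], [D → b ( . D] }  — shift, reduce
  I8: { [C → . * C D], [C → .], [D → D . * *], [D → D . C (], [D → b ( D .] }  — shift, 2 reduces
  I9: { [C → * . C D], [C → . * C D], [C → .], [D → D * . *] }  — shift, reduce
  I10: { [D → D C . (] }  — shift
  I11: { [D → D C ( .] }  — reduce
  I12: { [C → * . C D], [C → . * C D], [C → .], [D → D * * .] }  — shift, 2 reduces
  I13: { [D → C b .] }  — reduce

I5 contains complete items [C → .], [C → * C D .] — reduce-reduce conflict.
I8 contains complete items [C → .], [D → b ( D .] — reduce-reduce conflict.
I12 contains complete items [C → .], [D → D * * .] — reduce-reduce conflict.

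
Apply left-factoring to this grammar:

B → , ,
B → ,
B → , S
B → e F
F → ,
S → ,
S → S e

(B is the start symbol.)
B → , B'
B' → ,
B' → ε
B' → S
B → e F
F → ,
S → ,
S → S e

Left-factoring transforms A → αβ₁ | αβ₂ into A → αA' and A' → β₁ | β₂
(α is the longest common prefix among the alternatives). Repeat until
no nonterminal has two alternatives with a common prefix.

Round 1: B has alternatives sharing prefix ','. Introduce B': B → , B'
  Add: B' → ,
  Add: B' → ε
  Add: B' → S

No remaining common prefixes — done.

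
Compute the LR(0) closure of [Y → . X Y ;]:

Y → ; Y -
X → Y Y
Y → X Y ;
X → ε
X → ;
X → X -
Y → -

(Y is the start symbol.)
{ [X → . ;], [X → . X -], [X → . Y Y], [X → .], [Y → . -], [Y → . ; Y -], [Y → . X Y ;] }

To compute CLOSURE, for each item [A → α.Bβ] where B is a non-terminal, add [B → .γ] for all productions B → γ; repeat for the newly added items until nothing changes.

Start with: [Y → . X Y ;]
  [Y → . X Y ;] has the dot before X: add [X → . Y Y], [X → .], [X → . ;], [X → . X -]
  [X → . Y Y] has the dot before Y: add [Y → . ; Y -], [Y → . -]
No further items can be added.

CLOSURE = { [X → . ;], [X → . X -], [X → . Y Y], [X → .], [Y → . -], [Y → . ; Y -], [Y → . X Y ;] }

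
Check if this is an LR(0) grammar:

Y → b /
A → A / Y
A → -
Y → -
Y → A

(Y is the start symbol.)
A grammar is LR(0) if no state in the canonical LR(0) collection has:
  - both a shift item (dot before a terminal) and a complete item (shift-reduce conflict), or
  - two or more complete items (reduce-reduce conflict; the accept item [Y' → Y .] counts as a complete item here).

Augment with Y' → Y and build the canonical LR(0) collection (I0 = CLOSURE({[Y' → . Y]}), then GOTO on every symbol after a dot until no new states appear). It has 8 states:
  I0: { [A → . -], [A → . A / Y], [Y → . -], [Y → . A], [Y → . b /], [Y' → . Y] }  — shift
  I1: { [A → - .], [Y → - .] }  — 2 reduces
  I2: { [A → A . / Y], [Y → A .] }  — shift, reduce
  I3: { [Y' → Y .] }  — accept
  I4: { [Y → b . /] }  — shift
  I5: { [Y → b / .] }  — reduce
  I6: { [A → . -], [A → . A / Y], [A → A / . Y], [Y → . -], [Y → . A], [Y → . b /] }  — shift
  I7: { [A → A / Y .] }  — reduce

Conflict in state I1:
  Reduce-reduce conflict: [A → - .] and [Y → - .]
So the grammar is NOT LR(0).

Answer: No. Reduce-reduce conflict: [A → - .] and [Y → - .]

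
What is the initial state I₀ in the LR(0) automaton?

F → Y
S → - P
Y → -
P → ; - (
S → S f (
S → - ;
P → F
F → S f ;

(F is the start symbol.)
First, augment the grammar with F' → F
I₀ = CLOSURE({ [F' → . F] }):
  [F' → . F] has the dot before F: add [F → . Y], [F → . S f ;]
  [F → . Y] has the dot before Y: add [Y → . -]
  [F → . S f ;] has the dot before S: add [S → . - P], [S → . S f (], [S → . - ;]
No further items can be added.

I₀ = { [F → . S f ;], [F → . Y], [F' → . F], [S → . - ;], [S → . - P], [S → . S f (], [Y → . -] }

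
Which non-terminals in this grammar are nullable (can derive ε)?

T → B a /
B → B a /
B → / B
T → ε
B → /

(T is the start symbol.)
{ 'T' }

A non-terminal is nullable if it can derive ε (the empty string): either it has an ε-production, or it has a production whose right-hand side consists entirely of nullable non-terminals.

ε-productions: T → ε
So T is immediately nullable.
No further non-terminal can be added: every production for the remaining non-terminals contains a terminal or a non-nullable non-terminal.
Nullable = { 'T' }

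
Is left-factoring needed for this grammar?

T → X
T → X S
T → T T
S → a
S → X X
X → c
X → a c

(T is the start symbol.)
Left-factoring is needed when two productions for the same non-terminal
share a common prefix on the right-hand side.

Productions for T:
  T → X
  T → X S
  T → T T
Productions for S:
  S → a
  S → X X
Productions for X:
  X → c
  X → a c

Found common prefix 'X' in productions for T

Answer: Yes, T has productions with common prefix 'X'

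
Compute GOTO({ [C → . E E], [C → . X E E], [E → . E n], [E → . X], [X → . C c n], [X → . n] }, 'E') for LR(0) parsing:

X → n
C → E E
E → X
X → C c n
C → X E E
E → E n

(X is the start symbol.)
{ [C → . E E], [C → . X E E], [C → E . E], [E → . E n], [E → . X], [E → E . n], [X → . C c n], [X → . n] }

GOTO(I, 'E') = CLOSURE({ [A → αX.β] : [A → α.Xβ] ∈ I, X = 'E' })

Items with dot before 'E', with the dot advanced:
  [C → . E E] → [C → E . E]
  [E → . E n] → [E → E . n]
Closure of the advanced items:
  [C → E . E] has the dot before E: add [E → . X], [E → . E n]
  [E → . X] has the dot before X: add [X → . n], [X → . C c n]
  [X → . C c n] has the dot before C: add [C → . E E], [C → . X E E]

GOTO = { [C → . E E], [C → . X E E], [C → E . E], [E → . E n], [E → . X], [E → E . n], [X → . C c n], [X → . n] }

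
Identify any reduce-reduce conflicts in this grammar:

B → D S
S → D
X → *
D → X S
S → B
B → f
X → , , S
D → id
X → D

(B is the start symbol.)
Yes — I9: [S → D .] vs [X → D .]

Augment with B' → B and build the canonical LR(0) collection (I0 = CLOSURE({[B' → . B]}), then GOTO on every symbol after a dot until no new states appear). It has 14 states:
  I0: { [B → . D S], [B → . f], [B' → . B], [D → . X S], [D → . id], [X → . *], [X → . , , S], [X → . D] }  — shift
  I1: { [X → * .] }  — reduce
  I2: { [X → , . , S] }  — shift
  I3: { [B' → B .] }  — accept
  I4: { [B → . D S], [B → . f], [B → D . S], [D → . X S], [D → . id], [S → . B], [S → . D], [X → . *], [X → . , , S], [X → . D], [X → D .] }  — shift, reduce
  I5: { [B → . D S], [B → . f], [D → . X S], [D → . id], [D → X . S], [S → . B], [S → . D], [X → . *], [X → . , , S], [X → . D] }  — shift
  I6: { [B → f .] }  — reduce
  I7: { [D → id .] }  — reduce
  I8: { [S → B .] }  — reduce
  I9: { [B → . D S], [B → . f], [B → D . S], [D → . X S], [D → . id], [S → . B], [S → . D], [S → D .], [X → . *], [X → . , , S], [X → . D], [X → D .] }  — shift, 2 reduces
  I10: { [D → X S .] }  — reduce
  I11: { [B → D S .] }  — reduce
  I12: { [B → . D S], [B → . f], [D → . X S], [D → . id], [S → . B], [S → . D], [X → , , . S], [X → . *], [X → . , , S], [X → . D] }  — shift
  I13: { [X → , , S .] }  — reduce

I9 contains complete items [S → D .], [X → D .] — reduce-reduce conflict.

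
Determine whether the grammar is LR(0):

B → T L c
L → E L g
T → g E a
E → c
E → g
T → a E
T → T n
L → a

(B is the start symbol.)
A grammar is LR(0) if no state in the canonical LR(0) collection has:
  - both a shift item (dot before a terminal) and a complete item (shift-reduce conflict), or
  - two or more complete items (reduce-reduce conflict; the accept item [B' → B .] counts as a complete item here).

Augment with B' → B and build the canonical LR(0) collection (I0 = CLOSURE({[B' → . B]}), then GOTO on every symbol after a dot until no new states appear). It has 17 states:
  I0: { [B → . T L c], [B' → . B], [T → . T n], [T → . a E], [T → . g E a] }  — shift
  I1: { [B' → B .] }  — accept
  I2: { [B → T . L c], [E → . c], [E → . g], [L → . E L g], [L → . a], [T → T . n] }  — shift
  I3: { [E → . c], [E → . g], [T → a . E] }  — shift
  I4: { [E → . c], [E → . g], [T → g . E a] }  — shift
  I5: { [T → g E . a] }  — shift
  I6: { [E → c .] }  — reduce
  I7: { [E → g .] }  — reduce
  I8: { [T → g E a .] }  — reduce
  I9: { [T → a E .] }  — reduce
  I10: { [E → . c], [E → . g], [L → . E L g], [L → . a], [L → E . L g] }  — shift
  I11: { [B → T L . c] }  — shift
  I12: { [L → a .] }  — reduce
  I13: { [T → T n .] }  — reduce
  I14: { [B → T L c .] }  — reduce
  I15: { [L → E L . g] }  — shift
  I16: { [L → E L g .] }  — reduce

Every state is either a pure shift/goto state or contains exactly one complete item and nothing to shift — no conflicts. The grammar is LR(0).

Answer: Yes, the grammar is LR(0)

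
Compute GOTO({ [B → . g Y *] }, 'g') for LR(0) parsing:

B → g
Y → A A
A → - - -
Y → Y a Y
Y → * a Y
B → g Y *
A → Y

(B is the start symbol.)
GOTO(I, 'g') = CLOSURE({ [A → αX.β] : [A → α.Xβ] ∈ I, X = 'g' })

Items with dot before 'g', with the dot advanced:
  [B → . g Y *] → [B → g . Y *]
Closure of the advanced items:
  [B → g . Y *] has the dot before Y: add [Y → . A A], [Y → . Y a Y], [Y → . * a Y]
  [Y → . A A] has the dot before A: add [A → . - - -], [A → . Y]

GOTO = { [A → . - - -], [A → . Y], [B → g . Y *], [Y → . * a Y], [Y → . A A], [Y → . Y a Y] }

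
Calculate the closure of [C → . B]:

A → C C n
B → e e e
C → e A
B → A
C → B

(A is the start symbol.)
{ [A → . C C n], [B → . A], [B → . e e e], [C → . B], [C → . e A] }

Start with: [C → . B]
  [C → . B] has the dot before B: add [B → . e e e], [B → . A]
  [B → . A] has the dot before A: add [A → . C C n]
  [A → . C C n] has the dot before C: add [C → . e A]
No further items can be added.

CLOSURE = { [A → . C C n], [B → . A], [B → . e e e], [C → . B], [C → . e A] }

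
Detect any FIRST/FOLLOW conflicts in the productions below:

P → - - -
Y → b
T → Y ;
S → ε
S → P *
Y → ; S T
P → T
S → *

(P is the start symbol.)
Yes. S → P '*' with FOLLOW(S) on { ';', 'b' }

A FIRST/FOLLOW conflict occurs when a non-terminal N has a nullable alternative N → β (β ⇒* ε) and another alternative N → α with FIRST(α) ∩ FOLLOW(N) ≠ ∅: on such a lookahead the parser cannot decide between expanding α and letting N vanish via β.

Nullable non-terminals: S.
FIRST sets used below: FIRST(P) = { '-', ';', 'b' }

S: nullable alternative(s) S → ε; FOLLOW(S) = { ';', 'b' }
  S → ε: FIRST \ {ε} = { } — this is the only nullable alternative, skip
  S → P *: FIRST \ {ε} = { '-', ';', 'b' } — overlaps FOLLOW(S) on { ';', 'b' }: CONFLICT
  S → *: FIRST \ {ε} = { '*' } — disjoint from FOLLOW(S)

P, T, Y have no nullable alternative, so no FIRST/FOLLOW check is needed there.

So the grammar has 1 FIRST/FOLLOW conflict (marked CONFLICT above).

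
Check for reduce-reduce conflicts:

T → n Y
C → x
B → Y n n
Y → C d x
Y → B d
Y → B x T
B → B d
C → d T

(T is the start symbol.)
Yes — I13: [B → B d .] vs [Y → B d .]

A reduce-reduce conflict occurs when an LR(0) state has two complete items [A → α .] and [B → β .] — both call for a reduction, and with no lookahead the parser cannot choose between them.

Augment with T' → T and build the canonical LR(0) collection (I0 = CLOSURE({[T' → . T]}), then GOTO on every symbol after a dot until no new states appear). It has 16 states:
  I0: { [T → . n Y], [T' → . T] }  — shift
  I1: { [T' → T .] }  — accept
  I2: { [B → . B d], [B → . Y n n], [C → . d T], [C → . x], [T → n . Y], [Y → . B d], [Y → . B x T], [Y → . C d x] }  — shift
  I3: { [B → B . d], [Y → B . d], [Y → B . x T] }  — shift
  I4: { [Y → C . d x] }  — shift
  I5: { [B → Y . n n], [T → n Y .] }  — shift, reduce
  I6: { [C → d . T], [T → . n Y] }  — shift
  I7: { [C → x .] }  — reduce
  I8: { [C → d T .] }  — reduce
  I9: { [B → Y n . n] }  — shift
  I10: { [B → Y n n .] }  — reduce
  I11: { [Y → C d . x] }  — shift
  I12: { [Y → C d x .] }  — reduce
  I13: { [B → B d .], [Y → B d .] }  — 2 reduces
  I14: { [T → . n Y], [Y → B x . T] }  — shift
  I15: { [Y → B x T .] }  — reduce

I13 contains complete items [B → B d .], [Y → B d .] — reduce-reduce conflict.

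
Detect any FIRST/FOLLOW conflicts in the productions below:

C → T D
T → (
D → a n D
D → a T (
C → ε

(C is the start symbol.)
No FIRST/FOLLOW conflicts.

A FIRST/FOLLOW conflict occurs when a non-terminal N has a nullable alternative N → β (β ⇒* ε) and another alternative N → α with FIRST(α) ∩ FOLLOW(N) ≠ ∅: on such a lookahead the parser cannot decide between expanding α and letting N vanish via β.

Nullable non-terminals: C.
FIRST sets used below: FIRST(T) = { '(' }

C: nullable alternative(s) C → ε; FOLLOW(C) = { $ }
  C → T D: FIRST \ {ε} = { '(' } — disjoint from FOLLOW(C)
  C → ε: FIRST \ {ε} = { } — this is the only nullable alternative, skip

D, T have no nullable alternative, so no FIRST/FOLLOW check is needed there.

No FIRST/FOLLOW conflicts found.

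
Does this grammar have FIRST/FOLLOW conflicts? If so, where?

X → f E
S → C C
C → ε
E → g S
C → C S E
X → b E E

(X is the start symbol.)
A FIRST/FOLLOW conflict occurs when a non-terminal N has a nullable alternative N → β (β ⇒* ε) and another alternative N → α with FIRST(α) ∩ FOLLOW(N) ≠ ∅: on such a lookahead the parser cannot decide between expanding α and letting N vanish via β.

Nullable non-terminals: C, S.
FIRST sets used below: FIRST(C) = { 'g', ε }, FIRST(S) = { 'g', ε }, FIRST(E) = { 'g' }

C: nullable alternative(s) C → ε; FOLLOW(C) = { $, 'g' }
  C → ε: FIRST \ {ε} = { } — this is the only nullable alternative, skip
  C → C S E: FIRST \ {ε} = { 'g' } — overlaps FOLLOW(C) on { 'g' }: CONFLICT
S has a nullable alternative but only one production, so nothing to check.

E, X have no nullable alternative, so no FIRST/FOLLOW check is needed there.

So the grammar has 1 FIRST/FOLLOW conflict (marked CONFLICT above).

Answer: Yes. C → C S E with FOLLOW(C) on { 'g' }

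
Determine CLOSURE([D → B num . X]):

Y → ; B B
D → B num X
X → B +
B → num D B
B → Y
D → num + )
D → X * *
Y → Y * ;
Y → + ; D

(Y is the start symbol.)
{ [B → . Y], [B → . num D B], [D → B num . X], [X → . B +], [Y → . + ; D], [Y → . ; B B], [Y → . Y * ;] }

To compute CLOSURE, for each item [A → α.Bβ] where B is a non-terminal, add [B → .γ] for all productions B → γ; repeat for the newly added items until nothing changes.

Start with: [D → B num . X]
  [D → B num . X] has the dot before X: add [X → . B +]
  [X → . B +] has the dot before B: add [B → . num D B], [B → . Y]
  [B → . Y] has the dot before Y: add [Y → . ; B B], [Y → . Y * ;], [Y → . + ; D]
No further items can be added.

CLOSURE = { [B → . Y], [B → . num D B], [D → B num . X], [X → . B +], [Y → . + ; D], [Y → . ; B B], [Y → . Y * ;] }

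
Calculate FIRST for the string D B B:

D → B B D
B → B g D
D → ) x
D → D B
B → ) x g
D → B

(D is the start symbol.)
{ ')' }

FIRST sets of the non-terminals involved (from the grammar, by fixed-point iteration):
  FIRST(D) = { ')' }

To compute FIRST(D B B), process the symbols left to right:
Symbol D is a non-terminal. Add FIRST(D) \ {ε} = { ')' }
D is not nullable (ε ∉ FIRST(D)), so stop here.
FIRST(D B B) = { ')' }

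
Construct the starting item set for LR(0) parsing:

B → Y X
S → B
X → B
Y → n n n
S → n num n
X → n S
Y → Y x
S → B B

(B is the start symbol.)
First, augment the grammar with B' → B
I₀ = CLOSURE({ [B' → . B] }):
  [B' → . B] has the dot before B: add [B → . Y X]
  [B → . Y X] has the dot before Y: add [Y → . n n n], [Y → . Y x]
No further items can be added.

I₀ = { [B → . Y X], [B' → . B], [Y → . Y x], [Y → . n n n] }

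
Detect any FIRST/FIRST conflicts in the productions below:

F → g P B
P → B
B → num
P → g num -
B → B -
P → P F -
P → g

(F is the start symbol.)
Yes. P → B / P → P F '-' on { 'num' }; P → g num '-' / P → P F '-' on { 'g' }; P → g num '-' / P → g on { 'g' }; P → P F '-' / P → g on { 'g' }; B → num / B → B '-' on { 'num' }

A FIRST/FIRST conflict occurs when two productions N → α and N → β for the same non-terminal have FIRST(α) ∩ FIRST(β) ≠ ∅ (with ε ∈ FIRST of a nullable right-hand side, so two nullable alternatives also conflict).

FIRST sets of the non-terminals at (or reachable through a nullable prefix from) the front of some alternative:
  FIRST(B) = { 'num' }
  FIRST(P) = { 'g', 'num' }

Productions for P:
  P → B: FIRST = { 'num' }
  P → g num -: FIRST = { 'g' }
  P → P F -: FIRST = { 'g', 'num' }
  P → g: FIRST = { 'g' }
Productions for B:
  B → num: FIRST = { 'num' }
  B → B -: FIRST = { 'num' }
F has only one production, so no FIRST/FIRST conflict is possible there.

Conflict for P: P → B and P → P F -
  Overlap: { 'num' }
Conflict for P: P → g num - and P → P F -
  Overlap: { 'g' }
Conflict for P: P → g num - and P → g
  Overlap: { 'g' }
Conflict for P: P → P F - and P → g
  Overlap: { 'g' }
Conflict for B: B → num and B → B -
  Overlap: { 'num' }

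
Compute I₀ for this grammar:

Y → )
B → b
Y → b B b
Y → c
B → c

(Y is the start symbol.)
{ [Y → . )], [Y → . b B b], [Y → . c], [Y' → . Y] }

First, augment the grammar with Y' → Y
I₀ = CLOSURE({ [Y' → . Y] }):
  [Y' → . Y] has the dot before Y: add [Y → . )], [Y → . b B b], [Y → . c]
No further items can be added.

I₀ = { [Y → . )], [Y → . b B b], [Y → . c], [Y' → . Y] }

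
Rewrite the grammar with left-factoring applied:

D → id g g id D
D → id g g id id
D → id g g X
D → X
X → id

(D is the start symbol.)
D → id g g D'
D' → id D''
D'' → D
D'' → id
D' → X
D → X
X → id

Left-factoring transforms A → αβ₁ | αβ₂ into A → αA' and A' → β₁ | β₂
(α is the longest common prefix among the alternatives). Repeat until
no nonterminal has two alternatives with a common prefix.

Round 1: D has alternatives sharing prefix 'id g g'. Introduce D': D → id g g D'
  Add: D' → id D
  Add: D' → id id
  Add: D' → X

Round 2: D' has alternatives sharing prefix 'id'. Introduce D'': D' → id D''
  Add: D'' → D
  Add: D'' → id

No remaining common prefixes — done.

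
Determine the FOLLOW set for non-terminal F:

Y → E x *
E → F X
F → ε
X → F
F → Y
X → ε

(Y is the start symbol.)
{ 'x' }

In E → F X: F is followed by X, add FIRST(X) \ {ε} = { 'x' }
  X is nullable, so also add FOLLOW(E)
In X → F: F is at the end, add FOLLOW(X)

The FOLLOW sets referred to above (computed the same way, to a fixed point):
  FOLLOW(E) = { 'x' }
  FOLLOW(X) = { 'x' }

Taking the union: FOLLOW(F) = { 'x' }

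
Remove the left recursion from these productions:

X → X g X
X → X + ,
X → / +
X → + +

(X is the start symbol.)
X is directly left-recursive. The standard transformation for
  A → A α₁ | ... | A α_m | β₁ | ... | β_n
is
  A  → β₁ A' | ... | β_n A'
  A' → α₁ A' | ... | α_m A' | ε

X → / + becomes X → / + X'
X → + + becomes X → + + X'
X → X g X becomes X' → g X X'
X → X + , becomes X' → + , X'
Add X' → ε

Resulting grammar:
X → / + X'
X → + + X'
X' → g X X'
X' → + , X'
X' → ε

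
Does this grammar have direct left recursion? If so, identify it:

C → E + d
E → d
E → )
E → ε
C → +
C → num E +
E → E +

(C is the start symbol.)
Direct left recursion occurs when N → N α for some non-terminal N (the right-hand side begins with the left-hand side itself).

C → E + d: starts with E
E → d: starts with d
E → ): starts with ')'
E → ε: starts with ε
C → +: starts with '+'
C → num E +: starts with num
E → E +: LEFT RECURSIVE (starts with E)

The grammar has direct left recursion on: E.

Answer: Yes, E is left-recursive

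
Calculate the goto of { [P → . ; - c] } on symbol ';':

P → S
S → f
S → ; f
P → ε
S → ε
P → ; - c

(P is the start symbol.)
{ [P → ; . - c] }

GOTO(I, ';') = CLOSURE({ [A → αX.β] : [A → α.Xβ] ∈ I, X = ';' })

Items with dot before ';', with the dot advanced:
  [P → . ; - c] → [P → ; . - c]
Closure adds nothing (no advanced item has the dot before a non-terminal).

GOTO = { [P → ; . - c] }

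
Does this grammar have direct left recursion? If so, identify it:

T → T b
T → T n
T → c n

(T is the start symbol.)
Direct left recursion occurs when N → N α for some non-terminal N (the right-hand side begins with the left-hand side itself).

T → T b: LEFT RECURSIVE (starts with T)
T → T n: LEFT RECURSIVE (starts with T)
T → c n: starts with c

The grammar has direct left recursion on: T.

Answer: Yes, T is left-recursive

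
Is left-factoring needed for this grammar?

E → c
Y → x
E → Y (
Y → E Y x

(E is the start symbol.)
No, left-factoring is not needed

Left-factoring is needed when two productions for the same non-terminal
share a common prefix on the right-hand side.

Productions for E:
  E → c
  E → Y (
Productions for Y:
  Y → x
  Y → E Y x

No common prefixes found.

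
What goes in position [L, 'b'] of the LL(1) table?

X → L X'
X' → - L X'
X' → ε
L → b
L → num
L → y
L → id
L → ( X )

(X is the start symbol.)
L → b

To find M[L, 'b'], we find productions for L where 'b' is in the predict set (PREDICT(N → α) = (FIRST(α) \ {ε}) ∪ (FOLLOW(N) if α ⇒* ε)).

L → b: PREDICT = { 'b' }
  'b' is in predict set, so this production goes in M[L, 'b']
L → num: PREDICT = { 'num' }
L → y: PREDICT = { 'y' }
L → id: PREDICT = { 'id' }
L → ( X ): PREDICT = { '(' }

M[L, 'b'] = L → b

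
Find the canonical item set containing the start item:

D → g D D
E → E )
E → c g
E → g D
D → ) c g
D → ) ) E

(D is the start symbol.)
{ [D → . ) ) E], [D → . ) c g], [D → . g D D], [D' → . D] }

First, augment the grammar with D' → D
I₀ = CLOSURE({ [D' → . D] }):
  [D' → . D] has the dot before D: add [D → . g D D], [D → . ) c g], [D → . ) ) E]
No further items can be added.

I₀ = { [D → . ) ) E], [D → . ) c g], [D → . g D D], [D' → . D] }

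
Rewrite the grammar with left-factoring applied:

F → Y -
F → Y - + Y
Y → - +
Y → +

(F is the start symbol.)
Left-factoring transforms A → αβ₁ | αβ₂ into A → αA' and A' → β₁ | β₂
(α is the longest common prefix among the alternatives). Repeat until
no nonterminal has two alternatives with a common prefix.

Round 1: F has alternatives sharing prefix 'Y -'. Introduce F': F → Y - F'
  Add: F' → ε
  Add: F' → + Y

No remaining common prefixes — done.

Resulting grammar:
F → Y - F'
F' → ε
F' → + Y
Y → - +
Y → +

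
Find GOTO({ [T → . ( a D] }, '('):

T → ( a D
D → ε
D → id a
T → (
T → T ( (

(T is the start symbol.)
{ [T → ( . a D] }

GOTO(I, '(') = CLOSURE({ [A → αX.β] : [A → α.Xβ] ∈ I, X = '(' })

Items with dot before '(', with the dot advanced:
  [T → . ( a D] → [T → ( . a D]
Closure adds nothing (no advanced item has the dot before a non-terminal).

GOTO = { [T → ( . a D] }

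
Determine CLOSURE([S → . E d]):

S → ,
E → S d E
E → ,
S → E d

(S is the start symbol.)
{ [E → . ,], [E → . S d E], [S → . ,], [S → . E d] }

To compute CLOSURE, for each item [A → α.Bβ] where B is a non-terminal, add [B → .γ] for all productions B → γ; repeat for the newly added items until nothing changes.

Start with: [S → . E d]
  [S → . E d] has the dot before E: add [E → . S d E], [E → . ,]
  [E → . S d E] has the dot before S: add [S → . ,]
No further items can be added.

CLOSURE = { [E → . ,], [E → . S d E], [S → . ,], [S → . E d] }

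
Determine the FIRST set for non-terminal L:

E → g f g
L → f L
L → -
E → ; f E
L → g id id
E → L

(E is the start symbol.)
From L → f L:
  - f is a terminal: add 'f' and stop
From L → -:
  - '-' is a terminal: add '-' and stop
From L → g id id:
  - g is a terminal: add 'g' and stop

Collecting: FIRST(L) = { '-', 'f', 'g' }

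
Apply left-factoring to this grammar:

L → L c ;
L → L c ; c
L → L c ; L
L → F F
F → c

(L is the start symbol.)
Left-factoring transforms A → αβ₁ | αβ₂ into A → αA' and A' → β₁ | β₂
(α is the longest common prefix among the alternatives). Repeat until
no nonterminal has two alternatives with a common prefix.

Round 1: L has alternatives sharing prefix 'L c ;'. Introduce L': L → L c ; L'
  Add: L' → ε
  Add: L' → c
  Add: L' → L

No remaining common prefixes — done.

Resulting grammar:
L → L c ; L'
L' → ε
L' → c
L' → L
L → F F
F → c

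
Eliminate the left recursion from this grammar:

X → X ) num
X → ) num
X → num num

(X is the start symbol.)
X is directly left-recursive. The standard transformation for
  A → A α₁ | ... | A α_m | β₁ | ... | β_n
is
  A  → β₁ A' | ... | β_n A'
  A' → α₁ A' | ... | α_m A' | ε

X → ) num becomes X → ) num X'
X → num num becomes X → num num X'
X → X ) num becomes X' → ) num X'
Add X' → ε

Resulting grammar:
X → ) num X'
X → num num X'
X' → ) num X'
X' → ε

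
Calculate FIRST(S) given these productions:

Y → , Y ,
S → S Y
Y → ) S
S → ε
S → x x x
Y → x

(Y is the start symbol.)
To compute FIRST(S), examine every production with S on the left-hand side, reading each right-hand side left to right until a non-nullable symbol is reached.

FIRST sets of the other non-terminals involved (by the same procedure, iterated to a fixed point):
  FIRST(Y) = { ')', ',', 'x' }

From S → S Y:
  - S is the symbol being defined: contributes nothing new
    S is nullable, so continue to the next symbol
  - Y is a non-terminal: add FIRST(Y) \ {ε} = { ')', ',', 'x' }
    Y is not nullable, so stop
From S → ε:
  - ε-production, so ε ∈ FIRST(S)
From S → x x x:
  - x is a terminal: add 'x' and stop

Collecting: FIRST(S) = { ')', ',', 'x', ε }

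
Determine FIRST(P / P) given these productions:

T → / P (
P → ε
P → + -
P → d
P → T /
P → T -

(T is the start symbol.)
FIRST sets of the non-terminals involved (from the grammar, by fixed-point iteration):
  FIRST(P) = { '+', '/', 'd', ε }

To compute FIRST(P / P), process the symbols left to right:
Symbol P is a non-terminal. Add FIRST(P) \ {ε} = { '+', '/', 'd' }
P is nullable (ε ∈ FIRST(P)), continue to the next symbol.
Symbol / is a terminal. Add '/' and stop.
FIRST(P / P) = { '+', '/', 'd' }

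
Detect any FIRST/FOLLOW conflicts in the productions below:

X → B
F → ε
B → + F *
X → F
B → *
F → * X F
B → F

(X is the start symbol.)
A FIRST/FOLLOW conflict occurs when a non-terminal N has a nullable alternative N → β (β ⇒* ε) and another alternative N → α with FIRST(α) ∩ FOLLOW(N) ≠ ∅: on such a lookahead the parser cannot decide between expanding α and letting N vanish via β.

Nullable non-terminals: B, F, X.
FIRST sets used below: FIRST(F) = { '*', ε }, FIRST(B) = { '*', '+', ε }

B: nullable alternative(s) B → F; FOLLOW(B) = { $, '*' }
  B → + F *: FIRST \ {ε} = { '+' } — disjoint from FOLLOW(B)
  B → *: FIRST \ {ε} = { '*' } — overlaps FOLLOW(B) on { '*' }: CONFLICT
  B → F: FIRST \ {ε} = { '*' } — this is the only nullable alternative, skip

F: nullable alternative(s) F → ε; FOLLOW(F) = { $, '*' }
  F → ε: FIRST \ {ε} = { } — this is the only nullable alternative, skip
  F → * X F: FIRST \ {ε} = { '*' } — overlaps FOLLOW(F) on { '*' }: CONFLICT

X: nullable alternative(s) X → B, X → F; FOLLOW(X) = { $, '*' }
  X → B: FIRST \ {ε} = { '*', '+' } — overlaps FOLLOW(X) on { '*' }: CONFLICT
  X → F: FIRST \ {ε} = { '*' } — overlaps FOLLOW(X) on { '*' }: CONFLICT

So the grammar has 4 FIRST/FOLLOW conflicts (marked CONFLICT above).

Answer: Yes. X → B with FOLLOW(X) on { '*' }; X → F with FOLLOW(X) on { '*' }; F → '*' X F with FOLLOW(F) on { '*' }; B → '*' with FOLLOW(B) on { '*' }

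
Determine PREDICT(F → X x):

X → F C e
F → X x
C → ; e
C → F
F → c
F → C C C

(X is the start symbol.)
{ ';', 'c' }

PREDICT(F → X x) = (FIRST(RHS) \ {ε}) ∪ (FOLLOW(F) if ε ∈ FIRST(RHS), i.e. RHS ⇒* ε)
FIRST(X) = { ';', 'c' }
FIRST(X x) = { ';', 'c' }
ε ∉ FIRST(X x), so FOLLOW(F) is not added.
PREDICT(F → X x) = { ';', 'c' }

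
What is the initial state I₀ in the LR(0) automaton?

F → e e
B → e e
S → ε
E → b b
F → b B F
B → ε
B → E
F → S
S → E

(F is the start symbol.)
First, augment the grammar with F' → F
I₀ = CLOSURE({ [F' → . F] }):
  [F' → . F] has the dot before F: add [F → . e e], [F → . b B F], [F → . S]
  [F → . S] has the dot before S: add [S → .], [S → . E]
  [S → . E] has the dot before E: add [E → . b b]
No further items can be added.

I₀ = { [E → . b b], [F → . S], [F → . b B F], [F → . e e], [F' → . F], [S → . E], [S → .] }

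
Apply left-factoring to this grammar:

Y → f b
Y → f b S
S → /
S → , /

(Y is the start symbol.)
Y → f b Y'
Y' → ε
Y' → S
S → /
S → , /

Left-factoring transforms A → αβ₁ | αβ₂ into A → αA' and A' → β₁ | β₂
(α is the longest common prefix among the alternatives). Repeat until
no nonterminal has two alternatives with a common prefix.

Round 1: Y has alternatives sharing prefix 'f b'. Introduce Y': Y → f b Y'
  Add: Y' → ε
  Add: Y' → S

No remaining common prefixes — done.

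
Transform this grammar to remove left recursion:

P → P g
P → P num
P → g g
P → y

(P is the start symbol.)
P is directly left-recursive. The standard transformation for
  A → A α₁ | ... | A α_m | β₁ | ... | β_n
is
  A  → β₁ A' | ... | β_n A'
  A' → α₁ A' | ... | α_m A' | ε

P → g g becomes P → g g P'
P → y becomes P → y P'
P → P g becomes P' → g P'
P → P num becomes P' → num P'
Add P' → ε

Resulting grammar:
P → g g P'
P → y P'
P' → g P'
P' → num P'
P' → ε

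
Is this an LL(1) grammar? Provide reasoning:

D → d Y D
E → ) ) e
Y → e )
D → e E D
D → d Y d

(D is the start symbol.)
A grammar is LL(1) if for each non-terminal N with multiple productions, the predict sets of those productions are pairwise disjoint, where PREDICT(N → α) = (FIRST(α) \ {ε}) ∪ (FOLLOW(N) if α ⇒* ε).

For D:
  PREDICT(D → d Y D) = { 'd' }
  PREDICT(D → e E D) = { 'e' }
  PREDICT(D → d Y d) = { 'd' }
E, Y have a single production, so nothing to check there.

Conflict found: Predict set conflict for D: { 'd' }
The grammar is NOT LL(1).

Answer: No. Predict set conflict for D: { 'd' }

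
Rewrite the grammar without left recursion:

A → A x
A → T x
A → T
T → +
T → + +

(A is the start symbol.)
A → T x A'
A → T A'
A' → x A'
A' → ε
T → +
T → + +

A is directly left-recursive. The standard transformation for
  A → A α₁ | ... | A α_m | β₁ | ... | β_n
is
  A  → β₁ A' | ... | β_n A'
  A' → α₁ A' | ... | α_m A' | ε

A → T x becomes A → T x A'
A → T becomes A → T A'
A → A x becomes A' → x A'
Add A' → ε

Productions for other non-terminals are unchanged:
  T → +
  T → + +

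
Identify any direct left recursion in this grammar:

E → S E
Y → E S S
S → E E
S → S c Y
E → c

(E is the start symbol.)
Yes, S is left-recursive

E → S E: starts with S
Y → E S S: starts with E
S → E E: starts with E
S → S c Y: LEFT RECURSIVE (starts with S)
E → c: starts with c

The grammar has direct left recursion on: S.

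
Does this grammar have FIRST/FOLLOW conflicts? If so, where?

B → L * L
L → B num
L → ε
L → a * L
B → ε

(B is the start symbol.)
A FIRST/FOLLOW conflict occurs when a non-terminal N has a nullable alternative N → β (β ⇒* ε) and another alternative N → α with FIRST(α) ∩ FOLLOW(N) ≠ ∅: on such a lookahead the parser cannot decide between expanding α and letting N vanish via β.

Nullable non-terminals: B, L.
FIRST sets used below: FIRST(L) = { '*', 'a', 'num', ε }, FIRST(B) = { '*', 'a', 'num', ε }

B: nullable alternative(s) B → ε; FOLLOW(B) = { $, 'num' }
  B → L * L: FIRST \ {ε} = { '*', 'a', 'num' } — overlaps FOLLOW(B) on { 'num' }: CONFLICT
  B → ε: FIRST \ {ε} = { } — this is the only nullable alternative, skip

L: nullable alternative(s) L → ε; FOLLOW(L) = { $, '*', 'num' }
  L → B num: FIRST \ {ε} = { '*', 'a', 'num' } — overlaps FOLLOW(L) on { '*', 'num' }: CONFLICT
  L → ε: FIRST \ {ε} = { } — this is the only nullable alternative, skip
  L → a * L: FIRST \ {ε} = { 'a' } — disjoint from FOLLOW(L)

So the grammar has 2 FIRST/FOLLOW conflicts (marked CONFLICT above).

Answer: Yes. B → L '*' L with FOLLOW(B) on { 'num' }; L → B num with FOLLOW(L) on { '*', 'num' }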